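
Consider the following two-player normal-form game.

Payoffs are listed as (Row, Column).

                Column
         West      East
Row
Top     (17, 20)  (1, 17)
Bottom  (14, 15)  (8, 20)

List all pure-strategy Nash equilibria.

The pure Nash equilibria are (Top, West); (Bottom, East).

For each player, find the best response to each opponent profile; mutual best responses are the pure NE.
Row against West: payoffs 17, 14 → best response Top.
Row against East: payoffs 1, 8 → best response Bottom.
Column against Top: payoffs 20, 17 → best response West.
Column against Bottom: payoffs 15, 20 → best response East.
Mutual best responses: (Top, West); (Bottom, East).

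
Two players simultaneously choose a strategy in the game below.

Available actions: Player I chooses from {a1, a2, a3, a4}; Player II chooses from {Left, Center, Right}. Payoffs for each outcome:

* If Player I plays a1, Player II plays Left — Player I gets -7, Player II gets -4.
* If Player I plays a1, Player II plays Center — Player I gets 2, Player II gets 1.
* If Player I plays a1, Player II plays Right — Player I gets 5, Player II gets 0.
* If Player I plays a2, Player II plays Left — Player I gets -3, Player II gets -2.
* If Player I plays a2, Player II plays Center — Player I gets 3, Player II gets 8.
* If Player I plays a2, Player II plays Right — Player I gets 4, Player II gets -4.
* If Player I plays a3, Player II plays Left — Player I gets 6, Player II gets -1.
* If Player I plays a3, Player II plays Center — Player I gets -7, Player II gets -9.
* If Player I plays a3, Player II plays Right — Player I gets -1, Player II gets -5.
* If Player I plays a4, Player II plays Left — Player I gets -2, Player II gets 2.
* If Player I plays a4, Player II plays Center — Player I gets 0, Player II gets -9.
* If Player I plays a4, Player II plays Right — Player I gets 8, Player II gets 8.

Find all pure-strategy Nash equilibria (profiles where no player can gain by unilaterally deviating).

For each player, find the best response to each opponent profile; mutual best responses are the pure NE.
Player I against Left: payoffs -7, -3, 6, -2 → best response a3.
Player I against Center: payoffs 2, 3, -7, 0 → best response a2.
Player I against Right: payoffs 5, 4, -1, 8 → best response a4.
Player II against a1: payoffs -4, 1, 0 → best response Center.
Player II against a2: payoffs -2, 8, -4 → best response Center.
Player II against a3: payoffs -1, -9, -5 → best response Left.
Player II against a4: payoffs 2, -9, 8 → best response Right.
Mutual best responses: (a2, Center); (a3, Left); (a4, Right).

Pure-strategy Nash equilibria: (a2, Center); (a3, Left); (a4, Right)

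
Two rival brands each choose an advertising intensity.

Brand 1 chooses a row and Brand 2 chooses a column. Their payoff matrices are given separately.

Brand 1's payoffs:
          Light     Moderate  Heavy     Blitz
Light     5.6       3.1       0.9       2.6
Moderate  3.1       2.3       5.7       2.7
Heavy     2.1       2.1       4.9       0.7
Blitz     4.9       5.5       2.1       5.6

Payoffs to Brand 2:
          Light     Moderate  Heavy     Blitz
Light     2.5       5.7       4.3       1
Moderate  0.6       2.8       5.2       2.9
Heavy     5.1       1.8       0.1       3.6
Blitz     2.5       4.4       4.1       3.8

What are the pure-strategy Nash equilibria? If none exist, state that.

The pure Nash equilibria are (Moderate, Heavy); (Blitz, Moderate).

Brand 1 against Light: payoffs 5.6, 3.1, 2.1, 4.9 → best response Light.
Brand 1 against Moderate: payoffs 3.1, 2.3, 2.1, 5.5 → best response Blitz.
Brand 1 against Heavy: payoffs 0.9, 5.7, 4.9, 2.1 → best response Moderate.
Brand 1 against Blitz: payoffs 2.6, 2.7, 0.7, 5.6 → best response Blitz.
Brand 2 against Light: payoffs 2.5, 5.7, 4.3, 1 → best response Moderate.
Brand 2 against Moderate: payoffs 0.6, 2.8, 5.2, 2.9 → best response Heavy.
Brand 2 against Heavy: payoffs 5.1, 1.8, 0.1, 3.6 → best response Light.
Brand 2 against Blitz: payoffs 2.5, 4.4, 4.1, 3.8 → best response Moderate.
Mutual best responses: (Moderate, Heavy); (Blitz, Moderate).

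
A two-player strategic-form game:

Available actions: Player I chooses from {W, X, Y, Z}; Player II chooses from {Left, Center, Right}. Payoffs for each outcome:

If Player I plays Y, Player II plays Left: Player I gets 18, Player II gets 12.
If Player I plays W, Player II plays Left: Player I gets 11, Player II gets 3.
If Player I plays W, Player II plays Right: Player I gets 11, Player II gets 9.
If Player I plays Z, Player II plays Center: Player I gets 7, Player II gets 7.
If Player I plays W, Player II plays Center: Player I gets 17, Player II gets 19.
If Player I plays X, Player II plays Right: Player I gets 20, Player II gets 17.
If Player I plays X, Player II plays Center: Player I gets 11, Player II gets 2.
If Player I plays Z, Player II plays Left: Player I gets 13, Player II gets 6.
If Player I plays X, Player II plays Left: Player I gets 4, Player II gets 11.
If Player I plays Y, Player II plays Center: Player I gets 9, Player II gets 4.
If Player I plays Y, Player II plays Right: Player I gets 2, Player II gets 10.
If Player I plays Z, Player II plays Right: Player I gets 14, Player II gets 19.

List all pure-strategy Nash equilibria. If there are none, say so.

Player I against Left: payoffs 11, 4, 18, 13 → best response Y.
Player I against Center: payoffs 17, 11, 9, 7 → best response W.
Player I against Right: payoffs 11, 20, 2, 14 → best response X.
Player II against W: payoffs 3, 19, 9 → best response Center.
Player II against X: payoffs 11, 2, 17 → best response Right.
Player II against Y: payoffs 12, 4, 10 → best response Left.
Player II against Z: payoffs 6, 7, 19 → best response Right.
Mutual best responses: (W, Center); (X, Right); (Y, Left).

Pure-strategy Nash equilibria: (W, Center) and (X, Right) and (Y, Left)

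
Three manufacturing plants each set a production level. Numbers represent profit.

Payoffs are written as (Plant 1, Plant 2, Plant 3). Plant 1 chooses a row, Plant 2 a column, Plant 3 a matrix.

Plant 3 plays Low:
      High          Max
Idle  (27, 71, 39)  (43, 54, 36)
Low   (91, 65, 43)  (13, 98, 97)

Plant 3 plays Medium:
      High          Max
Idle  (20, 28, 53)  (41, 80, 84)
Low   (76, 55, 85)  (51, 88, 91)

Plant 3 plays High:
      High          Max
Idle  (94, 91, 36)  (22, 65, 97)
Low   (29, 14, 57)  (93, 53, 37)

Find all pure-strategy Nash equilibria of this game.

(Idle, High, Low): Plant 1 can switch to Low (27 → 91). Not NE.
(Idle, High, Medium): Plant 1 can switch to Low (20 → 76). Not NE.
(Idle, High, High): Plant 3 can switch to Low (36 → 39). Not NE.
(Idle, Max, Low): Plant 2 can switch to High (54 → 71). Not NE.
(Idle, Max, Medium): Plant 1 can switch to Low (41 → 51). Not NE.
(Idle, Max, High): Plant 1 can switch to Low (22 → 93). Not NE.
(Low, High, Low): Plant 2 can switch to Max (65 → 98). Not NE.
(Low, High, Medium): Plant 2 can switch to Max (55 → 88). Not NE.
(The remaining 4 profiles each have a profitable deviation by the same check.)

There is no pure-strategy Nash equilibrium.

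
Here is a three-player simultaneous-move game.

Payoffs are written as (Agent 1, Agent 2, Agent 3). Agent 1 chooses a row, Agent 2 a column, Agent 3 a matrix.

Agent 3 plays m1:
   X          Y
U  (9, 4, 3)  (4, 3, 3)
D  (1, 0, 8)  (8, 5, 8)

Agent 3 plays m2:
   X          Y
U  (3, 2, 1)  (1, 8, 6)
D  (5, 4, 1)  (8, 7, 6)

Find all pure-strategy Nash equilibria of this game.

The pure Nash equilibria are (U, X, m1); (D, Y, m1).

(U, X, m1): Agent 1 gets 9, best alternative 1; Agent 2 gets 4, best alternative 3; Agent 3 gets 3, best alternative 1. No profitable deviation — NE.
(U, X, m2): Agent 1 can switch to D (3 → 5). Not NE.
(U, Y, m1): Agent 1 can switch to D (4 → 8). Not NE.
(U, Y, m2): Agent 1 can switch to D (1 → 8). Not NE.
(D, X, m1): Agent 1 can switch to U (1 → 9). Not NE.
(D, X, m2): Agent 2 can switch to Y (4 → 7). Not NE.
(D, Y, m1): Agent 1 gets 8, best alternative 4; Agent 2 gets 5, best alternative 0; Agent 3 gets 8, best alternative 6. No profitable deviation — NE.
(D, Y, m2): Agent 3 can switch to m1 (6 → 8). Not NE.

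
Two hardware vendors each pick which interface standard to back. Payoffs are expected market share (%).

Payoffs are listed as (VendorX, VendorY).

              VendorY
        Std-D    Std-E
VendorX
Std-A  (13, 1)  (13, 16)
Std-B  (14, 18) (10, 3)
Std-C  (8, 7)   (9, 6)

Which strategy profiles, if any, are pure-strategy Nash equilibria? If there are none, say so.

Pure-strategy Nash equilibria: (Std-A, Std-E); (Std-B, Std-D)

VendorX against Std-D: payoffs 13, 14, 8 → best response Std-B.
VendorX against Std-E: payoffs 13, 10, 9 → best response Std-A.
VendorY against Std-A: payoffs 1, 16 → best response Std-E.
VendorY against Std-B: payoffs 18, 3 → best response Std-D.
VendorY against Std-C: payoffs 7, 6 → best response Std-D.
Mutual best responses: (Std-A, Std-E); (Std-B, Std-D).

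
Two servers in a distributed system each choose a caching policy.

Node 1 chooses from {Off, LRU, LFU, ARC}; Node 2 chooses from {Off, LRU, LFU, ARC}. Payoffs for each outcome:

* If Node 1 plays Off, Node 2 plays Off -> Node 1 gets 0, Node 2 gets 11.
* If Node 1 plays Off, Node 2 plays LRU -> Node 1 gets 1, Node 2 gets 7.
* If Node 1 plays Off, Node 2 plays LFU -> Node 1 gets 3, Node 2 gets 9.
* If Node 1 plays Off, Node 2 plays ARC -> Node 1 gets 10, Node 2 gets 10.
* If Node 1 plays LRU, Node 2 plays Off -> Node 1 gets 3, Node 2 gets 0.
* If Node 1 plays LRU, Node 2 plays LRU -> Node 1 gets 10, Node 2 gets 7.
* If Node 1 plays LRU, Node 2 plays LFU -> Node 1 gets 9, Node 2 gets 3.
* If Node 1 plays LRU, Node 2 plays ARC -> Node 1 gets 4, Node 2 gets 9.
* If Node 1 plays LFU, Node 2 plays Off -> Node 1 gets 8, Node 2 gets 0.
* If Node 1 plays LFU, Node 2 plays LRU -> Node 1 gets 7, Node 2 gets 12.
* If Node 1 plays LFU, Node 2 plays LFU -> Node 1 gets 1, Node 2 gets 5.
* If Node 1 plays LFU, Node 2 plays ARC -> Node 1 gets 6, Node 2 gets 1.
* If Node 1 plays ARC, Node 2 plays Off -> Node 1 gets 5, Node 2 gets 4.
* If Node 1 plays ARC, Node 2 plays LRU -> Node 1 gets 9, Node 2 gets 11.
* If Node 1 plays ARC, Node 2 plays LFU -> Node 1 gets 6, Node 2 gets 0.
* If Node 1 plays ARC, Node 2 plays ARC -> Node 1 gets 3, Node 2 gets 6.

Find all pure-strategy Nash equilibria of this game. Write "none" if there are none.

(Off, Off): Node 1 can switch to LRU (0 → 3). Not NE.
(Off, LRU): Node 1 can switch to LRU (1 → 10). Not NE.
(Off, LFU): Node 1 can switch to LRU (3 → 9). Not NE.
(Off, ARC): Node 2 can switch to Off (10 → 11). Not NE.
(LRU, Off): Node 1 can switch to LFU (3 → 8). Not NE.
(LRU, LRU): Node 2 can switch to ARC (7 → 9). Not NE.
(LRU, LFU): Node 2 can switch to LRU (3 → 7). Not NE.
(LRU, ARC): Node 1 can switch to Off (4 → 10). Not NE.
(LFU, Off): Node 2 can switch to LRU (0 → 12). Not NE.
(LFU, LRU): Node 1 can switch to LRU (7 → 10). Not NE.
(LFU, LFU): Node 1 can switch to Off (1 → 3). Not NE.
(LFU, ARC): Node 1 can switch to Off (6 → 10). Not NE.
(The remaining 4 profiles each have a profitable deviation by the same check.)

No pure-strategy Nash equilibrium.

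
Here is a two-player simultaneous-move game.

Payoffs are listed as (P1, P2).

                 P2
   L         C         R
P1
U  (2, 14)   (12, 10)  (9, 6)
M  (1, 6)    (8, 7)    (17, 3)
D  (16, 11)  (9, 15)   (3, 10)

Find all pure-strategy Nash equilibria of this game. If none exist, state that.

This game has no pure Nash equilibrium.

For each player, find the best response to each opponent profile; mutual best responses are the pure NE.
P1 against L: payoffs 2, 1, 16 → best response D.
P1 against C: payoffs 12, 8, 9 → best response U.
P1 against R: payoffs 9, 17, 3 → best response M.
P2 against U: payoffs 14, 10, 6 → best response L.
P2 against M: payoffs 6, 7, 3 → best response C.
P2 against D: payoffs 11, 15, 10 → best response C.
No profile is a mutual best response for all players.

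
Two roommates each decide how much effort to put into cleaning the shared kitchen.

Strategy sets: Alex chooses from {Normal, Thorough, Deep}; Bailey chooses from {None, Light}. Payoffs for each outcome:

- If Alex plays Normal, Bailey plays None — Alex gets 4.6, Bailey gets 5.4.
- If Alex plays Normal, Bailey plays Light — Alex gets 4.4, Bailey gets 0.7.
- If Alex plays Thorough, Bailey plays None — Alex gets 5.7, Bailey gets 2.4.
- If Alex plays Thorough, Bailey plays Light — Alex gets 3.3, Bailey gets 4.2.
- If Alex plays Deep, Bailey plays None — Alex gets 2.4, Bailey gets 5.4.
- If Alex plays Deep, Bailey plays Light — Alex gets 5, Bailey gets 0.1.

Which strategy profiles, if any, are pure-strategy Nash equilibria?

There is no pure-strategy Nash equilibrium.

(Normal, None): Alex can switch to Thorough (4.6 → 5.7). Not NE.
(Normal, Light): Alex can switch to Deep (4.4 → 5). Not NE.
(Thorough, None): Bailey can switch to Light (2.4 → 4.2). Not NE.
(Thorough, Light): Alex can switch to Normal (3.3 → 4.4). Not NE.
(Deep, None): Alex can switch to Normal (2.4 → 4.6). Not NE.
(Deep, Light): Bailey can switch to None (0.1 → 5.4). Not NE.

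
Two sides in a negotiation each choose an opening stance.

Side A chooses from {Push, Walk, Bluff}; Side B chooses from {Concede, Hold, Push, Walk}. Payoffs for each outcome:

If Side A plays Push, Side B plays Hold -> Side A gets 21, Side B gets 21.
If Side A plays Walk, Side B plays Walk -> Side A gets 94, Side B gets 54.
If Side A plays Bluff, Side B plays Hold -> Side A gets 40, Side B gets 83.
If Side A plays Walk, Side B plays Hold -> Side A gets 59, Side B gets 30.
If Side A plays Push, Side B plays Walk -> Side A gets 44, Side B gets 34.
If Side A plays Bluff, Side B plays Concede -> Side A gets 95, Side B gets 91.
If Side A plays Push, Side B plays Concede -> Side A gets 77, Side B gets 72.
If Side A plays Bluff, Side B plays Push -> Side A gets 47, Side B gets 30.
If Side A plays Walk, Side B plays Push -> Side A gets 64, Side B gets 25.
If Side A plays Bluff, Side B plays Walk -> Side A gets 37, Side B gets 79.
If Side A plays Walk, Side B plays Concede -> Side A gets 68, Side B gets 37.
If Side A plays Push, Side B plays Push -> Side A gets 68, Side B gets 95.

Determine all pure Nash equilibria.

For each strategy profile, look for a profitable unilateral deviation.
(Push, Concede): Side A can switch to Bluff (77 → 95). Not NE.
(Push, Hold): Side A can switch to Walk (21 → 59). Not NE.
(Push, Push): Side A gets 68, best alternative 64; Side B gets 95, best alternative 72. No profitable deviation — NE.
(Push, Walk): Side A can switch to Walk (44 → 94). Not NE.
(Walk, Concede): Side A can switch to Push (68 → 77). Not NE.
(Walk, Hold): Side B can switch to Concede (30 → 37). Not NE.
(Walk, Push): Side A can switch to Push (64 → 68). Not NE.
(Walk, Walk): Side A gets 94, best alternative 44; Side B gets 54, best alternative 37. No profitable deviation — NE.
(Bluff, Concede): Side A gets 95, best alternative 77; Side B gets 91, best alternative 83. No profitable deviation — NE.
(Bluff, Hold): Side A can switch to Walk (40 → 59). Not NE.
(Bluff, Push): Side A can switch to Push (47 → 68). Not NE.
(The remaining 1 profile has a profitable deviation by the same check.)

Pure-strategy Nash equilibria: (Push, Push); (Walk, Walk); (Bluff, Concede)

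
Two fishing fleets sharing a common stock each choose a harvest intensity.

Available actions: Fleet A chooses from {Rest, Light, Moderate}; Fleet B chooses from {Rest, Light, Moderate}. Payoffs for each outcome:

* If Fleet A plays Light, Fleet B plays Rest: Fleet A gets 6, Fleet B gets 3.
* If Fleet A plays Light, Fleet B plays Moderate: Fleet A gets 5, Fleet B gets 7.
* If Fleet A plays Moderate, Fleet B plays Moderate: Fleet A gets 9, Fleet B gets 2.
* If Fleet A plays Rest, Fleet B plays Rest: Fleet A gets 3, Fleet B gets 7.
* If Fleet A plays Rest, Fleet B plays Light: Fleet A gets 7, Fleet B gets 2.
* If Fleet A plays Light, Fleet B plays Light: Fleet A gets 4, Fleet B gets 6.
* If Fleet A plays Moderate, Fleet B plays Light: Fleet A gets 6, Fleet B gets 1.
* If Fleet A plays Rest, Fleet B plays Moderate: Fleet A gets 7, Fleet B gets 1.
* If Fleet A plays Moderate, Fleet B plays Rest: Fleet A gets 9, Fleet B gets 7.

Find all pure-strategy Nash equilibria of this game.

(Rest, Rest): Fleet A can switch to Light (3 → 6). Not NE.
(Rest, Light): Fleet B can switch to Rest (2 → 7). Not NE.
(Rest, Moderate): Fleet A can switch to Moderate (7 → 9). Not NE.
(Light, Rest): Fleet A can switch to Moderate (6 → 9). Not NE.
(Light, Light): Fleet A can switch to Rest (4 → 7). Not NE.
(Light, Moderate): Fleet A can switch to Rest (5 → 7). Not NE.
(Moderate, Rest): Fleet A gets 9, best alternative 6; Fleet B gets 7, best alternative 2. No profitable deviation — NE.
(The remaining 2 profiles each have a profitable deviation by the same check.)

(Moderate, Rest)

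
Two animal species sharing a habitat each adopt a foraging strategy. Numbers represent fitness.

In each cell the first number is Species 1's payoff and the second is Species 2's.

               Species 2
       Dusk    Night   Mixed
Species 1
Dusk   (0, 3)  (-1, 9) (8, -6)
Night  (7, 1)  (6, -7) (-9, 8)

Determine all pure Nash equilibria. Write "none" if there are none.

(Dusk, Dusk): Species 1 can switch to Night (0 → 7). Not NE.
(Dusk, Night): Species 1 can switch to Night (-1 → 6). Not NE.
(Dusk, Mixed): Species 2 can switch to Dusk (-6 → 3). Not NE.
(Night, Dusk): Species 2 can switch to Mixed (1 → 8). Not NE.
(Night, Night): Species 2 can switch to Dusk (-7 → 1). Not NE.
(Night, Mixed): Species 1 can switch to Dusk (-9 → 8). Not NE.

There is no pure-strategy Nash equilibrium.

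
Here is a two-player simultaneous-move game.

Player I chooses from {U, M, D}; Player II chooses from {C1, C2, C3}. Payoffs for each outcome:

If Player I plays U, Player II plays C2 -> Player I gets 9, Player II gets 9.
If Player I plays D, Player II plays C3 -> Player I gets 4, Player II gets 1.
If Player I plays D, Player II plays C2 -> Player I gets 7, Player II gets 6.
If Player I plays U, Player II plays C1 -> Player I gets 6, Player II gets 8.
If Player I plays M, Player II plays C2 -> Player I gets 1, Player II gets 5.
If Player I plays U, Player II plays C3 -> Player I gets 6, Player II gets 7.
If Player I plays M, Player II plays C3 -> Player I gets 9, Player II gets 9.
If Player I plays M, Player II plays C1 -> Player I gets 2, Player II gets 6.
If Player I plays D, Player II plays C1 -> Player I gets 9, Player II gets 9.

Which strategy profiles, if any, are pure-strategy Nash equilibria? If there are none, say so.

(U, C2) and (M, C3) and (D, C1)

Player I against C1: payoffs 6, 2, 9 → best response D.
Player I against C2: payoffs 9, 1, 7 → best response U.
Player I against C3: payoffs 6, 9, 4 → best response M.
Player II against U: payoffs 8, 9, 7 → best response C2.
Player II against M: payoffs 6, 5, 9 → best response C3.
Player II against D: payoffs 9, 6, 1 → best response C1.
Mutual best responses: (U, C2); (M, C3); (D, C1).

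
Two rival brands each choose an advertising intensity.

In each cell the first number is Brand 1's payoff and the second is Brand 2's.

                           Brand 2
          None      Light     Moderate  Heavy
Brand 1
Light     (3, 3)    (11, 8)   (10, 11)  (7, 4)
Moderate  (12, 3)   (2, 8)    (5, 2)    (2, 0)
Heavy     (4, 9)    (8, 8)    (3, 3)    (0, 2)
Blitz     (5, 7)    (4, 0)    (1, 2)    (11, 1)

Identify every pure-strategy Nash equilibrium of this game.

The unique pure-strategy Nash equilibrium is (Light, Moderate).

Brand 1 against None: payoffs 3, 12, 4, 5 → best response Moderate.
Brand 1 against Light: payoffs 11, 2, 8, 4 → best response Light.
Brand 1 against Moderate: payoffs 10, 5, 3, 1 → best response Light.
Brand 1 against Heavy: payoffs 7, 2, 0, 11 → best response Blitz.
Brand 2 against Light: payoffs 3, 8, 11, 4 → best response Moderate.
Brand 2 against Moderate: payoffs 3, 8, 2, 0 → best response Light.
Brand 2 against Heavy: payoffs 9, 8, 3, 2 → best response None.
Brand 2 against Blitz: payoffs 7, 0, 2, 1 → best response None.
Mutual best responses: (Light, Moderate).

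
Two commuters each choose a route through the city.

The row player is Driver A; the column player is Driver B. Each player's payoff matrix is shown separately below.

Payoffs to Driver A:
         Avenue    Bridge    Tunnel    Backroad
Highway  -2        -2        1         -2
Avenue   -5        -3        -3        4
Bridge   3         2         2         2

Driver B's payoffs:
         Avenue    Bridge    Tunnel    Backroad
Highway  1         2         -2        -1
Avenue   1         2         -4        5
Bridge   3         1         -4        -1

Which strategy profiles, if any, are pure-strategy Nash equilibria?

The pure Nash equilibria are (Avenue, Backroad); (Bridge, Avenue).

Driver A against Avenue: payoffs -2, -5, 3 → best response Bridge.
Driver A against Bridge: payoffs -2, -3, 2 → best response Bridge.
Driver A against Tunnel: payoffs 1, -3, 2 → best response Bridge.
Driver A against Backroad: payoffs -2, 4, 2 → best response Avenue.
Driver B against Highway: payoffs 1, 2, -2, -1 → best response Bridge.
Driver B against Avenue: payoffs 1, 2, -4, 5 → best response Backroad.
Driver B against Bridge: payoffs 3, 1, -4, -1 → best response Avenue.
Mutual best responses: (Avenue, Backroad); (Bridge, Avenue).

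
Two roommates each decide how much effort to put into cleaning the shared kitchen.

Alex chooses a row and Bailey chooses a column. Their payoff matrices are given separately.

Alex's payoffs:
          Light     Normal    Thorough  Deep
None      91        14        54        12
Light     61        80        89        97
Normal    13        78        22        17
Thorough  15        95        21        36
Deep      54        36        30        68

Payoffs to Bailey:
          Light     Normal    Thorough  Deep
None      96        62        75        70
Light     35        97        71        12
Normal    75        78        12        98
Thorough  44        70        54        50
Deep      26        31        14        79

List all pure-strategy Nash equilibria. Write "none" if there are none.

The pure Nash equilibria are (None, Light) and (Thorough, Normal).

Mark each player's best response to every combination of opponents' strategies; a profile where every player is best-responding is a pure Nash equilibrium.
Alex against Light: payoffs 91, 61, 13, 15, 54 → best response None.
Alex against Normal: payoffs 14, 80, 78, 95, 36 → best response Thorough.
Alex against Thorough: payoffs 54, 89, 22, 21, 30 → best response Light.
Alex against Deep: payoffs 12, 97, 17, 36, 68 → best response Light.
Bailey against None: payoffs 96, 62, 75, 70 → best response Light.
Bailey against Light: payoffs 35, 97, 71, 12 → best response Normal.
Bailey against Normal: payoffs 75, 78, 12, 98 → best response Deep.
Bailey against Thorough: payoffs 44, 70, 54, 50 → best response Normal.
Bailey against Deep: payoffs 26, 31, 14, 79 → best response Deep.
Mutual best responses: (None, Light); (Thorough, Normal).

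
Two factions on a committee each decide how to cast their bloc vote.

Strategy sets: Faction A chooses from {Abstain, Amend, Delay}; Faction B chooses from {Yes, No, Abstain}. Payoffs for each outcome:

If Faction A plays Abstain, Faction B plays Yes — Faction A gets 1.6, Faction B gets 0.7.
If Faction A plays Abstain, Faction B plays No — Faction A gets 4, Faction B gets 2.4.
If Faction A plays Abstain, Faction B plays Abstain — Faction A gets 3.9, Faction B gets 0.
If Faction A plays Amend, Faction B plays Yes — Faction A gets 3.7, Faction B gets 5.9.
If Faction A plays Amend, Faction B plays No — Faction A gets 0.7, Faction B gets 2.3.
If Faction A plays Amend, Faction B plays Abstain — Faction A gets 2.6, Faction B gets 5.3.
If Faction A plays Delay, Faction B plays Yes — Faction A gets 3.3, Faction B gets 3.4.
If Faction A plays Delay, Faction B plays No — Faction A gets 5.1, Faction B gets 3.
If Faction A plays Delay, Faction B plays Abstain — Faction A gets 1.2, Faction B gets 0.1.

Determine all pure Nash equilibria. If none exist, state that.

Pure NE: (Amend, Yes)

Faction A against Yes: payoffs 1.6, 3.7, 3.3 → best response Amend.
Faction A against No: payoffs 4, 0.7, 5.1 → best response Delay.
Faction A against Abstain: payoffs 3.9, 2.6, 1.2 → best response Abstain.
Faction B against Abstain: payoffs 0.7, 2.4, 0 → best response No.
Faction B against Amend: payoffs 5.9, 2.3, 5.3 → best response Yes.
Faction B against Delay: payoffs 3.4, 3, 0.1 → best response Yes.
Mutual best responses: (Amend, Yes).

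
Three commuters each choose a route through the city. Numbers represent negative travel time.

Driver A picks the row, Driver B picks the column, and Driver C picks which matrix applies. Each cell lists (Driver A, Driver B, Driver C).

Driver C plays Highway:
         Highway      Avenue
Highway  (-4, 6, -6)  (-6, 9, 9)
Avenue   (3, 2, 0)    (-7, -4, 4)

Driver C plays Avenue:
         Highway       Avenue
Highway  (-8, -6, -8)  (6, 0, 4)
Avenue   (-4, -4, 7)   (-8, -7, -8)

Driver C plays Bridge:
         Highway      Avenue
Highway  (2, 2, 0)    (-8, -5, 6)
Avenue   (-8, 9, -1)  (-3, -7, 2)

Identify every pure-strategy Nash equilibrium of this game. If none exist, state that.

Pure-strategy Nash equilibria: (Highway, Highway, Bridge) and (Highway, Avenue, Highway) and (Avenue, Highway, Avenue)

Driver A against (Highway, Highway): payoffs -4, 3 → best response Avenue.
Driver A against (Highway, Avenue): payoffs -8, -4 → best response Avenue.
Driver A against (Highway, Bridge): payoffs 2, -8 → best response Highway.
Driver A against (Avenue, Highway): payoffs -6, -7 → best response Highway.
Driver A against (Avenue, Avenue): payoffs 6, -8 → best response Highway.
Driver A against (Avenue, Bridge): payoffs -8, -3 → best response Avenue.
Driver B against (Highway, Highway): payoffs 6, 9 → best response Avenue.
Driver B against (Highway, Avenue): payoffs -6, 0 → best response Avenue.
Driver B against (Highway, Bridge): payoffs 2, -5 → best response Highway.
Driver B against (Avenue, Highway): payoffs 2, -4 → best response Highway.
Driver B against (Avenue, Avenue): payoffs -4, -7 → best response Highway.
Driver B against (Avenue, Bridge): payoffs 9, -7 → best response Highway.
Driver C against (Highway, Highway): payoffs -6, -8, 0 → best response Bridge.
Driver C against (Highway, Avenue): payoffs 9, 4, 6 → best response Highway.
Driver C against (Avenue, Highway): payoffs 0, 7, -1 → best response Avenue.
Driver C against (Avenue, Avenue): payoffs 4, -8, 2 → best response Highway.
Mutual best responses: (Highway, Highway, Bridge); (Highway, Avenue, Highway); (Avenue, Highway, Avenue).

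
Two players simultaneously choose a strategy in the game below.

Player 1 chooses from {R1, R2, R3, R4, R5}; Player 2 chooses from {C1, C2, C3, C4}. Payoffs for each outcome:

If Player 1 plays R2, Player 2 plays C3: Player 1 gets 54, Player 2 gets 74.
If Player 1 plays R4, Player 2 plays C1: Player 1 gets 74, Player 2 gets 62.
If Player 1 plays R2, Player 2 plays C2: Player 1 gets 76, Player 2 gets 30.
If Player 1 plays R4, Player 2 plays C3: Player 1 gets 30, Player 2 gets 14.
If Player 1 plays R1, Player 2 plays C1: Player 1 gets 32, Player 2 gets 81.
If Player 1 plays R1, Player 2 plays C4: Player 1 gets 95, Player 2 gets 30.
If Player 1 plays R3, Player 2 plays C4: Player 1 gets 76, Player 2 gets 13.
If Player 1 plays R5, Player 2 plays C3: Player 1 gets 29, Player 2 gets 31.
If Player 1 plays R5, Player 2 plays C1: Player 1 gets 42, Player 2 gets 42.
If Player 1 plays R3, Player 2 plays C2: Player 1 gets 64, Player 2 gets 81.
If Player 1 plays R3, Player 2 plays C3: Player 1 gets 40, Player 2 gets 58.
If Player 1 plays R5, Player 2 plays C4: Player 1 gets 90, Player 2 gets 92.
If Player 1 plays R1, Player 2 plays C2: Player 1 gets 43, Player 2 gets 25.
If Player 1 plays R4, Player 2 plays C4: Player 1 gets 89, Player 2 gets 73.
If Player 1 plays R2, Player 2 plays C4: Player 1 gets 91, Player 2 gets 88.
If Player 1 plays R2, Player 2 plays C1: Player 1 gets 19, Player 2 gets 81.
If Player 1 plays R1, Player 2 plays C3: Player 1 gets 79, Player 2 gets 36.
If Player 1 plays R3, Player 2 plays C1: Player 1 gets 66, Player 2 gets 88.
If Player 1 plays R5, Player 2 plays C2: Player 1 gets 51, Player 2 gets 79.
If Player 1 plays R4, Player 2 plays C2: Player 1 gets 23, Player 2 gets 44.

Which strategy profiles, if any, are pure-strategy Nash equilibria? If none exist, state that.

none

For each player, find the best response to each opponent profile; mutual best responses are the pure NE.
Player 1 against C1: payoffs 32, 19, 66, 74, 42 → best response R4.
Player 1 against C2: payoffs 43, 76, 64, 23, 51 → best response R2.
Player 1 against C3: payoffs 79, 54, 40, 30, 29 → best response R1.
Player 1 against C4: payoffs 95, 91, 76, 89, 90 → best response R1.
Player 2 against R1: payoffs 81, 25, 36, 30 → best response C1.
Player 2 against R2: payoffs 81, 30, 74, 88 → best response C4.
Player 2 against R3: payoffs 88, 81, 58, 13 → best response C1.
Player 2 against R4: payoffs 62, 44, 14, 73 → best response C4.
Player 2 against R5: payoffs 42, 79, 31, 92 → best response C4.
No profile is a mutual best response for all players.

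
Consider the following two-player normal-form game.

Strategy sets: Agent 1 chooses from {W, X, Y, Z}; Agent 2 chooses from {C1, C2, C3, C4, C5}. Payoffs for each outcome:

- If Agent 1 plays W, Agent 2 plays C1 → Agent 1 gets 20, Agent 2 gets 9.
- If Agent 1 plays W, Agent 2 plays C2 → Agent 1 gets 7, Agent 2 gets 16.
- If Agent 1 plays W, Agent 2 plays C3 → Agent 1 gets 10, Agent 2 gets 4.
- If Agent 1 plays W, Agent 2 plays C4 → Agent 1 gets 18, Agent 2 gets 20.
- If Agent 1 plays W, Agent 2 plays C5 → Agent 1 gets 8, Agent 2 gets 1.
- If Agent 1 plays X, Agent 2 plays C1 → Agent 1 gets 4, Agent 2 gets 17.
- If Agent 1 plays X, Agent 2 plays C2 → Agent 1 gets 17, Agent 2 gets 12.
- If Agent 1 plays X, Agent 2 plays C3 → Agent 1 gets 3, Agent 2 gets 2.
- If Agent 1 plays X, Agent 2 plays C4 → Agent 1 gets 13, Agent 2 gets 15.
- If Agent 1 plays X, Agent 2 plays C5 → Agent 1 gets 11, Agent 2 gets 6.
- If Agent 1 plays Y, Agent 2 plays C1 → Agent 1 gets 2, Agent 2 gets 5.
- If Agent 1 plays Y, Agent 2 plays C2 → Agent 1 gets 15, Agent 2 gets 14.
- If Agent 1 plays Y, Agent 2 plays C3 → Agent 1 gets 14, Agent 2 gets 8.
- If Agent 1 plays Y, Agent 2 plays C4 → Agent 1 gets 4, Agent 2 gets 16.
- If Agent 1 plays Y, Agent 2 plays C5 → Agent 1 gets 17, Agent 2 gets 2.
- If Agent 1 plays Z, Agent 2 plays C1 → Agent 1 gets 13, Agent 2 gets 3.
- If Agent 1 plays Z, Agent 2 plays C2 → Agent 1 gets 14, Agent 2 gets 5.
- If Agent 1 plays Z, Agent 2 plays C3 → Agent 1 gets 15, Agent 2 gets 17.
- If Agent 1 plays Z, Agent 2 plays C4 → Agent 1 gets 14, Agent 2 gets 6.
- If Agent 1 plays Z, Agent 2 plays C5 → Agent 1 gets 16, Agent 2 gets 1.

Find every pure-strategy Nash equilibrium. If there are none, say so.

(W, C4); (Z, C3)

Agent 1 against C1: payoffs 20, 4, 2, 13 → best response W.
Agent 1 against C2: payoffs 7, 17, 15, 14 → best response X.
Agent 1 against C3: payoffs 10, 3, 14, 15 → best response Z.
Agent 1 against C4: payoffs 18, 13, 4, 14 → best response W.
Agent 1 against C5: payoffs 8, 11, 17, 16 → best response Y.
Agent 2 against W: payoffs 9, 16, 4, 20, 1 → best response C4.
Agent 2 against X: payoffs 17, 12, 2, 15, 6 → best response C1.
Agent 2 against Y: payoffs 5, 14, 8, 16, 2 → best response C4.
Agent 2 against Z: payoffs 3, 5, 17, 6, 1 → best response C3.
Mutual best responses: (W, C4); (Z, C3).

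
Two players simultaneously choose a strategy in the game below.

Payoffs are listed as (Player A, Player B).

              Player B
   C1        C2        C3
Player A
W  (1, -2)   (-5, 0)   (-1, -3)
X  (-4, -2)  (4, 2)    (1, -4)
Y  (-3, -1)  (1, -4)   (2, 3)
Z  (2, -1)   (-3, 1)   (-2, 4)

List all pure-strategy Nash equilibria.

Player A against C1: payoffs 1, -4, -3, 2 → best response Z.
Player A against C2: payoffs -5, 4, 1, -3 → best response X.
Player A against C3: payoffs -1, 1, 2, -2 → best response Y.
Player B against W: payoffs -2, 0, -3 → best response C2.
Player B against X: payoffs -2, 2, -4 → best response C2.
Player B against Y: payoffs -1, -4, 3 → best response C3.
Player B against Z: payoffs -1, 1, 4 → best response C3.
Mutual best responses: (X, C2); (Y, C3).

The pure Nash equilibria are (X, C2) and (Y, C3).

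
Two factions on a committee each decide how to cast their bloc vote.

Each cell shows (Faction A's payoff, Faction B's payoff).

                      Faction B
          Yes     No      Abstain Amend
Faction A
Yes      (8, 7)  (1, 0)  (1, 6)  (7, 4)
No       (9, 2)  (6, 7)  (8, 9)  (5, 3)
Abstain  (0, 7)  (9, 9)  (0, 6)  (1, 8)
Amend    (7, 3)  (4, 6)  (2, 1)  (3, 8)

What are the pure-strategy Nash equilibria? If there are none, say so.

The pure Nash equilibria are (No, Abstain) and (Abstain, No).

(Yes, Yes): Faction A can switch to No (8 → 9). Not NE.
(Yes, No): Faction A can switch to No (1 → 6). Not NE.
(Yes, Abstain): Faction A can switch to No (1 → 8). Not NE.
(Yes, Amend): Faction B can switch to Yes (4 → 7). Not NE.
(No, Yes): Faction B can switch to No (2 → 7). Not NE.
(No, No): Faction A can switch to Abstain (6 → 9). Not NE.
(No, Abstain): Faction A gets 8, best alternative 2; Faction B gets 9, best alternative 7. No profitable deviation — NE.
(No, Amend): Faction A can switch to Yes (5 → 7). Not NE.
(Abstain, Yes): Faction A can switch to Yes (0 → 8). Not NE.
(Abstain, No): Faction A gets 9, best alternative 6; Faction B gets 9, best alternative 8. No profitable deviation — NE.
(Abstain, Abstain): Faction A can switch to Yes (0 → 1). Not NE.
(Abstain, Amend): Faction A can switch to Yes (1 → 7). Not NE.
(The remaining 4 profiles each have a profitable deviation by the same check.)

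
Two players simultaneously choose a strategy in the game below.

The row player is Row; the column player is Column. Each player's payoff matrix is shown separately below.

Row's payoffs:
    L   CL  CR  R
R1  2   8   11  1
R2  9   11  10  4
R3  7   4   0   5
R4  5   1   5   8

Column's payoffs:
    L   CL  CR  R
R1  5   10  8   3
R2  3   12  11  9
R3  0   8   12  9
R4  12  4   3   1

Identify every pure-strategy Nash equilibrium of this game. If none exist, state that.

Pure NE: (R2, CL)

For each player, find the best response to each opponent profile; mutual best responses are the pure NE.
Row against L: payoffs 2, 9, 7, 5 → best response R2.
Row against CL: payoffs 8, 11, 4, 1 → best response R2.
Row against CR: payoffs 11, 10, 0, 5 → best response R1.
Row against R: payoffs 1, 4, 5, 8 → best response R4.
Column against R1: payoffs 5, 10, 8, 3 → best response CL.
Column against R2: payoffs 3, 12, 11, 9 → best response CL.
Column against R3: payoffs 0, 8, 12, 9 → best response CR.
Column against R4: payoffs 12, 4, 3, 1 → best response L.
Mutual best responses: (R2, CL).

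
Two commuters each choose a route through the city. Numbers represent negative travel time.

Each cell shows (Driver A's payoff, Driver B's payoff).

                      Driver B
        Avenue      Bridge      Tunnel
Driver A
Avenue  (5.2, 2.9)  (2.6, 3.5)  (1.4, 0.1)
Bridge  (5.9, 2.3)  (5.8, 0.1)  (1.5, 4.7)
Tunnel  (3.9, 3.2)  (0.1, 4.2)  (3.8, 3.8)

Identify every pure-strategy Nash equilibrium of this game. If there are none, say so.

No pure-strategy Nash equilibrium.

Driver A against Avenue: payoffs 5.2, 5.9, 3.9 → best response Bridge.
Driver A against Bridge: payoffs 2.6, 5.8, 0.1 → best response Bridge.
Driver A against Tunnel: payoffs 1.4, 1.5, 3.8 → best response Tunnel.
Driver B against Avenue: payoffs 2.9, 3.5, 0.1 → best response Bridge.
Driver B against Bridge: payoffs 2.3, 0.1, 4.7 → best response Tunnel.
Driver B against Tunnel: payoffs 3.2, 4.2, 3.8 → best response Bridge.
No profile is a mutual best response for all players.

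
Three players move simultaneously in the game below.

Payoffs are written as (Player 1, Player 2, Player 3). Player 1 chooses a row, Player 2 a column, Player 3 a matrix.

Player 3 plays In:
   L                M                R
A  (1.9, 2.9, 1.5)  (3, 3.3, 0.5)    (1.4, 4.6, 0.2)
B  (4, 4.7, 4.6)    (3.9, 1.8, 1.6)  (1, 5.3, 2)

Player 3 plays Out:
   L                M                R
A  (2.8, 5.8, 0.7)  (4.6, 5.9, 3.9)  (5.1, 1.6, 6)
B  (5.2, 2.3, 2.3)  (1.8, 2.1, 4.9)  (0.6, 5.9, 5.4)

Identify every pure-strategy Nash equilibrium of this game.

(A, M, Out)

Player 1 against (L, In): payoffs 1.9, 4 → best response B.
Player 1 against (L, Out): payoffs 2.8, 5.2 → best response B.
Player 1 against (M, In): payoffs 3, 3.9 → best response B.
Player 1 against (M, Out): payoffs 4.6, 1.8 → best response A.
Player 1 against (R, In): payoffs 1.4, 1 → best response A.
Player 1 against (R, Out): payoffs 5.1, 0.6 → best response A.
Player 2 against (A, In): payoffs 2.9, 3.3, 4.6 → best response R.
Player 2 against (A, Out): payoffs 5.8, 5.9, 1.6 → best response M.
Player 2 against (B, In): payoffs 4.7, 1.8, 5.3 → best response R.
Player 2 against (B, Out): payoffs 2.3, 2.1, 5.9 → best response R.
Player 3 against (A, L): payoffs 1.5, 0.7 → best response In.
Player 3 against (A, M): payoffs 0.5, 3.9 → best response Out.
Player 3 against (A, R): payoffs 0.2, 6 → best response Out.
Player 3 against (B, L): payoffs 4.6, 2.3 → best response In.
Player 3 against (B, M): payoffs 1.6, 4.9 → best response Out.
Player 3 against (B, R): payoffs 2, 5.4 → best response Out.
Mutual best responses: (A, M, Out).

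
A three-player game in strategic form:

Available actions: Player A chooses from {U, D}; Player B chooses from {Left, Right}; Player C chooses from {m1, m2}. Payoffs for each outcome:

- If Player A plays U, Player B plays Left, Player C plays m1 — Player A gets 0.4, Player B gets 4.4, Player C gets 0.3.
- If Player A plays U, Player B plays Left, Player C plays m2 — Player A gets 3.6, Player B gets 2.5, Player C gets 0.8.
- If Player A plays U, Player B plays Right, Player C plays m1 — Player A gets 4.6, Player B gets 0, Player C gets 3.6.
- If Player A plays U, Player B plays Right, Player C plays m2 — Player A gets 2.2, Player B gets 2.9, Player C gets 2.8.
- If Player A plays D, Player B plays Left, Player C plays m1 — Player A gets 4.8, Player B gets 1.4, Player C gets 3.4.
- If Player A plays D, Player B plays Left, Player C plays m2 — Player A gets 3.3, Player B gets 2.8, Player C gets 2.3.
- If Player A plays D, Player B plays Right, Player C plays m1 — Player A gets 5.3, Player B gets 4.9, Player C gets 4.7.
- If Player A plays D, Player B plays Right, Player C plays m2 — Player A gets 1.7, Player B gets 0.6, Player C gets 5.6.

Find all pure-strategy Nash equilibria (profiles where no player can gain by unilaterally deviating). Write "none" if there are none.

There is no pure-strategy Nash equilibrium.

(U, Left, m1): Player A can switch to D (0.4 → 4.8). Not NE.
(U, Left, m2): Player B can switch to Right (2.5 → 2.9). Not NE.
(U, Right, m1): Player A can switch to D (4.6 → 5.3). Not NE.
(U, Right, m2): Player C can switch to m1 (2.8 → 3.6). Not NE.
(D, Left, m1): Player B can switch to Right (1.4 → 4.9). Not NE.
(D, Left, m2): Player A can switch to U (3.3 → 3.6). Not NE.
(D, Right, m1): Player C can switch to m2 (4.7 → 5.6). Not NE.
(D, Right, m2): Player A can switch to U (1.7 → 2.2). Not NE.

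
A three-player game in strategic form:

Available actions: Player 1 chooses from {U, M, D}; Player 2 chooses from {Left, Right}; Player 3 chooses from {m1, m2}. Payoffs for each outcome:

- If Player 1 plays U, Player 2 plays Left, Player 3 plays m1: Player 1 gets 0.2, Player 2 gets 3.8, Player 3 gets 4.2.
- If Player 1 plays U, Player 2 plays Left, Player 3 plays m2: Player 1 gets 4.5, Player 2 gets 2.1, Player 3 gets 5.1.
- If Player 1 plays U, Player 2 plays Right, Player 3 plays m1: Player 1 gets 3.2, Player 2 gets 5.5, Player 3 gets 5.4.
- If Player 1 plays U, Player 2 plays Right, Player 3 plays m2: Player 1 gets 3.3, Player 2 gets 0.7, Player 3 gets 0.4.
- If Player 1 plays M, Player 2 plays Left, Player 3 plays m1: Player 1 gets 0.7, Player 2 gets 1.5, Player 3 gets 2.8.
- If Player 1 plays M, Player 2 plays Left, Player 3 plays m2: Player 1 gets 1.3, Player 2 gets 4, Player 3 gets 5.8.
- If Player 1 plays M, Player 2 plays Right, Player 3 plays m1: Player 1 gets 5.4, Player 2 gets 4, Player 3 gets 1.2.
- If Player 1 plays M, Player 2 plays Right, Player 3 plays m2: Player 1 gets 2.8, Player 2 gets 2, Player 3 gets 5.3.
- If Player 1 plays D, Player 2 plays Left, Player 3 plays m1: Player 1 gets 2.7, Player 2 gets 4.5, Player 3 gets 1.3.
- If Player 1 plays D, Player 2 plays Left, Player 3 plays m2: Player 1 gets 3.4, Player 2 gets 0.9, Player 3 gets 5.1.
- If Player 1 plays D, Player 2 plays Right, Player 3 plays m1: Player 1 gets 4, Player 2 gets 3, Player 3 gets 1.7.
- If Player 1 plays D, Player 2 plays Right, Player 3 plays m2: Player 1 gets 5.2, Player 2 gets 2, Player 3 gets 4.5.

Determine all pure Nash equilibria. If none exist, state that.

Mark each player's best response to every combination of opponents' strategies; a profile where every player is best-responding is a pure Nash equilibrium.
Player 1 against (Left, m1): payoffs 0.2, 0.7, 2.7 → best response D.
Player 1 against (Left, m2): payoffs 4.5, 1.3, 3.4 → best response U.
Player 1 against (Right, m1): payoffs 3.2, 5.4, 4 → best response M.
Player 1 against (Right, m2): payoffs 3.3, 2.8, 5.2 → best response D.
Player 2 against (U, m1): payoffs 3.8, 5.5 → best response Right.
Player 2 against (U, m2): payoffs 2.1, 0.7 → best response Left.
Player 2 against (M, m1): payoffs 1.5, 4 → best response Right.
Player 2 against (M, m2): payoffs 4, 2 → best response Left.
Player 2 against (D, m1): payoffs 4.5, 3 → best response Left.
Player 2 against (D, m2): payoffs 0.9, 2 → best response Right.
Player 3 against (U, Left): payoffs 4.2, 5.1 → best response m2.
Player 3 against (U, Right): payoffs 5.4, 0.4 → best response m1.
Player 3 against (M, Left): payoffs 2.8, 5.8 → best response m2.
Player 3 against (M, Right): payoffs 1.2, 5.3 → best response m2.
Player 3 against (D, Left): payoffs 1.3, 5.1 → best response m2.
Player 3 against (D, Right): payoffs 1.7, 4.5 → best response m2.
Mutual best responses: (U, Left, m2); (D, Right, m2).

Pure-strategy Nash equilibria: (U, Left, m2) and (D, Right, m2)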